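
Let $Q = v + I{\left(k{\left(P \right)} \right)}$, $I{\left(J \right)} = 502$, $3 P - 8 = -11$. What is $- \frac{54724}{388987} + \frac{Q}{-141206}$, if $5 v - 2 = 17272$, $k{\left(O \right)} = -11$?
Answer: $- \frac{23166252264}{137318245805} \approx -0.1687$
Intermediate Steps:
$P = -1$ ($P = \frac{8}{3} + \frac{1}{3} \left(-11\right) = \frac{8}{3} - \frac{11}{3} = -1$)
$v = \frac{17274}{5}$ ($v = \frac{2}{5} + \frac{1}{5} \cdot 17272 = \frac{2}{5} + \frac{17272}{5} = \frac{17274}{5} \approx 3454.8$)
$Q = \frac{19784}{5}$ ($Q = \frac{17274}{5} + 502 = \frac{19784}{5} \approx 3956.8$)
$- \frac{54724}{388987} + \frac{Q}{-141206} = - \frac{54724}{388987} + \frac{19784}{5 \left(-141206\right)} = \left(-54724\right) \frac{1}{388987} + \frac{19784}{5} \left(- \frac{1}{141206}\right) = - \frac{54724}{388987} - \frac{9892}{353015} = - \frac{23166252264}{137318245805}$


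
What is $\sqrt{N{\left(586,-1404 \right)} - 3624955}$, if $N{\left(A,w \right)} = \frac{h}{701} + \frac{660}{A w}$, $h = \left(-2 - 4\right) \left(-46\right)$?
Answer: $\frac{7 i \sqrt{18987464485140057946}}{16020654} \approx 1903.9 i$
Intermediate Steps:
$h = 276$ ($h = \left(-2 - 4\right) \left(-46\right) = \left(-6\right) \left(-46\right) = 276$)
$N{\left(A,w \right)} = \frac{276}{701} + \frac{660}{A w}$
$\sqrt{N{\left(586,-1404 \right)} - 3624955} = \sqrt{\left(\frac{276}{701} + \frac{660}{586 \left(-1404\right)}\right) - 3624955} = \sqrt{\left(\frac{276}{701} + 660 \cdot \frac{1}{586} \left(- \frac{1}{1404}\right)\right) - 3624955} = \sqrt{\left(\frac{276}{701} - \frac{55}{68562}\right) - 3624955} = \sqrt{\frac{18884557}{48061962} - 3624955} = \sqrt{- \frac{174222430577153}{48061962}} = \frac{7 i \sqrt{18987464485140057946}}{16020654}$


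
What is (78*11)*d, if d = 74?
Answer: 63492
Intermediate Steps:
(78*11)*d = (78*11)*74 = 858*74 = 63492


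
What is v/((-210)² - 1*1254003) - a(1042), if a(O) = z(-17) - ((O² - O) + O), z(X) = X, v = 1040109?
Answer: 437896216378/403301 ≈ 1.0858e+6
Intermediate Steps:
a(O) = -17 - O² (a(O) = -17 - ((O² - O) + O) = -17 - O²)
v/((-210)² - 1*1254003) - a(1042) = 1040109/((-210)² - 1*1254003) - (-17 - 1*1042²) = 1040109/(44100 - 1254003) - (-17 - 1*1085764) = 1040109/(-1209903) - (-17 - 1085764) = 1040109*(-1/1209903) - 1*(-1085781) = -346703/403301 + 1085781 = 437896216378/403301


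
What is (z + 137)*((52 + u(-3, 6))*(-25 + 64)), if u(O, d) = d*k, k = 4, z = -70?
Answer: 198588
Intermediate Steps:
u(O, d) = 4*d (u(O, d) = d*4 = 4*d)
(z + 137)*((52 + u(-3, 6))*(-25 + 64)) = (-70 + 137)*((52 + 4*6)*(-25 + 64)) = 67*((52 + 24)*39) = 67*(76*39) = 67*2964 = 198588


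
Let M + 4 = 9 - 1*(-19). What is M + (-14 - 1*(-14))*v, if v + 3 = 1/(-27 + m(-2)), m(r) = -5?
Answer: 24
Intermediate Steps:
M = 24 (M = -4 + (9 - 1*(-19)) = -4 + (9 + 19) = -4 + 28 = 24)
v = -97/32 (v = -3 + 1/(-27 - 5) = -3 + 1/(-32) = -3 - 1/32 = -97/32 ≈ -3.0313)
M + (-14 - 1*(-14))*v = 24 + (-14 - 1*(-14))*(-97/32) = 24 + (-14 + 14)*(-97/32) = 24 + 0*(-97/32) = 24 + 0 = 24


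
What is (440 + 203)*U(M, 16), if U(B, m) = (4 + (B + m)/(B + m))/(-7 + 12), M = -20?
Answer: 643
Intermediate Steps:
U(B, m) = 1 (U(B, m) = (4 + 1)/5 = 5*(⅕) = 1)
(440 + 203)*U(M, 16) = (440 + 203)*1 = 643*1 = 643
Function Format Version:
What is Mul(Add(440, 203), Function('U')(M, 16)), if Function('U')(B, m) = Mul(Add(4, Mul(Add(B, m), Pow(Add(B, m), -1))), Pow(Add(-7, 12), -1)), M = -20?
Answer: 643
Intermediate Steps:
Function('U')(B, m) = 1 (Function('U')(B, m) = Mul(Add(4, 1), Pow(5, -1)) = Mul(5, Rational(1, 5)) = 1)
Mul(Add(440, 203), Function('U')(M, 16)) = Mul(Add(440, 203), 1) = Mul(643, 1) = 643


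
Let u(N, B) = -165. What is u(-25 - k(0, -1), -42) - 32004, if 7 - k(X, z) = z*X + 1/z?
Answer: -32169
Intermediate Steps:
k(X, z) = 7 - 1/z - X*z (k(X, z) = 7 - (z*X + 1/z) = 7 - (X*z + 1/z) = 7 - (1/z + X*z) = 7 + (-1/z - X*z) = 7 - 1/z - X*z)
u(-25 - k(0, -1), -42) - 32004 = -165 - 32004 = -32169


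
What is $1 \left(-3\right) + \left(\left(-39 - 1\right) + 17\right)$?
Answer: $-26$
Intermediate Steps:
$1 \left(-3\right) + \left(\left(-39 - 1\right) + 17\right) = -3 + \left(-40 + 17\right) = -3 - 23 = -26$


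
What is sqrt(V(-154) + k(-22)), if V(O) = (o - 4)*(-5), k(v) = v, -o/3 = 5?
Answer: sqrt(73) ≈ 8.5440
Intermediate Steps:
o = -15 (o = -3*5 = -15)
V(O) = 95 (V(O) = (-15 - 4)*(-5) = -19*(-5) = 95)
sqrt(V(-154) + k(-22)) = sqrt(95 - 22) = sqrt(73)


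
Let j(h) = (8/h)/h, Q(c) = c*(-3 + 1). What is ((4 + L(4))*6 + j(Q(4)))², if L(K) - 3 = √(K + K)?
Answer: 132001/64 + 1011*√2 ≈ 3492.3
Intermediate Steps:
L(K) = 3 + √2*√K (L(K) = 3 + √(K + K) = 3 + √(2*K) = 3 + √2*√K)
Q(c) = -2*c (Q(c) = c*(-2) = -2*c)
j(h) = 8/h²
((4 + L(4))*6 + j(Q(4)))² = ((4 + (3 + √2*√4))*6 + 8/(-2*4)²)² = ((4 + (3 + √2*2))*6 + 8/(-8)²)² = ((4 + (3 + 2*√2))*6 + 8*(1/64))² = ((7 + 2*√2)*6 + ⅛)² = ((42 + 12*√2) + ⅛)² = (337/8 + 12*√2)²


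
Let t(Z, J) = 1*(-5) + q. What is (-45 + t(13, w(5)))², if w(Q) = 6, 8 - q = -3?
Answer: 1521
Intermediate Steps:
q = 11 (q = 8 - 1*(-3) = 8 + 3 = 11)
t(Z, J) = 6 (t(Z, J) = 1*(-5) + 11 = -5 + 11 = 6)
(-45 + t(13, w(5)))² = (-45 + 6)² = (-39)² = 1521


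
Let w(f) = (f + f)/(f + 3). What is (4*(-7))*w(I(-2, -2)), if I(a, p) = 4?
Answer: -32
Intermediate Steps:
w(f) = 2*f/(3 + f) (w(f) = (2*f)/(3 + f) = 2*f/(3 + f))
(4*(-7))*w(I(-2, -2)) = (4*(-7))*(2*4/(3 + 4)) = -56*4/7 = -28*8/7 = -32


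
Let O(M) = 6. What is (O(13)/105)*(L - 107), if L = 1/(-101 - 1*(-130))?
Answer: -6204/1015 ≈ -6.1123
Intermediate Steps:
L = 1/29 (L = 1/(-101 + 130) = 1/29 ≈ 0.034483)
(O(13)/105)*(L - 107) = (6/105)*(1/29 - 107) = (6*(1/105))*(-3102/29) = (2/35)*(-3102/29) = -6204/1015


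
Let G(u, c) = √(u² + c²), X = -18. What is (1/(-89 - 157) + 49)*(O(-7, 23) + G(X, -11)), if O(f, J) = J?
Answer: 277219/246 + 12053*√445/246 ≈ 2160.5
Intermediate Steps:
G(u, c) = √(c² + u²)
(1/(-89 - 157) + 49)*(O(-7, 23) + G(X, -11)) = (1/(-89 - 157) + 49)*(23 + √((-11)² + (-18)²)) = (1/(-246) + 49)*(23 + √(121 + 324)) = (-1/246 + 49)*(23 + √445) = 12053*(23 + √445)/246 = 277219/246 + 12053*√445/246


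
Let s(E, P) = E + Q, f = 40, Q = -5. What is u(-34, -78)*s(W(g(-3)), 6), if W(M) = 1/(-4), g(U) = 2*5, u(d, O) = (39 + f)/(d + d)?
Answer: 1659/272 ≈ 6.0993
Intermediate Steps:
u(d, O) = 79/(2*d) (u(d, O) = (39 + 40)/(d + d) = 79/((2*d)) = 79*(1/(2*d)) = 79/(2*d))
g(U) = 10
W(M) = -¼
s(E, P) = -5 + E (s(E, P) = E - 5 = -5 + E)
u(-34, -78)*s(W(g(-3)), 6) = ((79/2)/(-34))*(-5 - ¼) = ((79/2)*(-1/34))*(-21/4) = -79/68*(-21/4) = 1659/272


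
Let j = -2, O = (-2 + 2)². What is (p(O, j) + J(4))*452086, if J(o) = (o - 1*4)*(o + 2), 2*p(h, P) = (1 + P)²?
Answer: 226043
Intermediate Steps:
O = 0 (O = 0² = 0)
p(h, P) = (1 + P)²/2
J(o) = (-4 + o)*(2 + o) (J(o) = (o - 4)*(2 + o) = (-4 + o)*(2 + o))
(p(O, j) + J(4))*452086 = ((1 - 2)²/2 + (-8 + 4² - 2*4))*452086 = ((½)*(-1)² + (-8 + 16 - 8))*452086 = ((½)*1 + 0)*452086 = (½ + 0)*452086 = (½)*452086 = 226043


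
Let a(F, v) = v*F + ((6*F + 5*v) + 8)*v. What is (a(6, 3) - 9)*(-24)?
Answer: -4464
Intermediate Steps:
a(F, v) = F*v + v*(8 + 5*v + 6*F) (a(F, v) = F*v + ((5*v + 6*F) + 8)*v = F*v + (8 + 5*v + 6*F)*v = F*v + v*(8 + 5*v + 6*F))
(a(6, 3) - 9)*(-24) = (3*(8 + 5*3 + 7*6) - 9)*(-24) = (3*(8 + 15 + 42) - 9)*(-24) = (3*65 - 9)*(-24) = (195 - 9)*(-24) = 186*(-24) = -4464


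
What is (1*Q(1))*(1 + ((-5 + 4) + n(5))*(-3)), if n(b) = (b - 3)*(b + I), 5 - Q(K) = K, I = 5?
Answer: -224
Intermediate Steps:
Q(K) = 5 - K
n(b) = (-3 + b)*(5 + b) (n(b) = (b - 3)*(b + 5) = (-3 + b)*(5 + b))
(1*Q(1))*(1 + ((-5 + 4) + n(5))*(-3)) = (1*(5 - 1*1))*(1 + ((-5 + 4) + (-15 + 5² + 2*5))*(-3)) = (1*(5 - 1))*(1 + (-1 + (-15 + 25 + 10))*(-3)) = (1*4)*(1 + (-1 + 20)*(-3)) = 4*(1 + 19*(-3)) = 4*(1 - 57) = 4*(-56) = -224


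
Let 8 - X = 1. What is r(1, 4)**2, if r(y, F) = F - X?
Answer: 9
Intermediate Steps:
X = 7 (X = 8 - 1*1 = 8 - 1 = 7)
r(y, F) = -7 + F (r(y, F) = F - 1*7 = F - 7 = -7 + F)
r(1, 4)**2 = (-7 + 4)**2 = (-3)**2 = 9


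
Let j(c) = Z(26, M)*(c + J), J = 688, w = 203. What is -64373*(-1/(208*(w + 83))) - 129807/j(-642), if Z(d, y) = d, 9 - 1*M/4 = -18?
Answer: -147018629/1368224 ≈ -107.45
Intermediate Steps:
M = 108 (M = 36 - 4*(-18) = 36 + 72 = 108)
j(c) = 17888 + 26*c (j(c) = 26*(c + 688) = 26*(688 + c) = 17888 + 26*c)
-64373*(-1/(208*(w + 83))) - 129807/j(-642) = -64373*(-1/(208*(203 + 83))) - 129807/(17888 + 26*(-642)) = -64373/(286*(-208)) - 129807/(17888 - 16692) = -64373/(-59488) - 129807/1196 = -64373*(-1/59488) - 129807*1/1196 = 64373/59488 - 129807/1196 = -147018629/1368224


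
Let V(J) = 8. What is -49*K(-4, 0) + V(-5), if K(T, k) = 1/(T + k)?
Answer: 81/4 ≈ 20.250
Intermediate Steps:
-49*K(-4, 0) + V(-5) = -49/(-4 + 0) + 8 = -49/(-4) + 8 = -49*(-¼) + 8 = 49/4 + 8 = 81/4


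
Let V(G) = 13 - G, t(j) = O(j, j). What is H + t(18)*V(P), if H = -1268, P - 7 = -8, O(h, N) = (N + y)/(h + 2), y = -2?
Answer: -6284/5 ≈ -1256.8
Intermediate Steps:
O(h, N) = (-2 + N)/(2 + h) (O(h, N) = (N - 2)/(h + 2) = (-2 + N)/(2 + h))
t(j) = (-2 + j)/(2 + j)
P = -1 (P = 7 - 8 = -1)
H + t(18)*V(P) = -1268 + ((-2 + 18)/(2 + 18))*(13 - 1*(-1)) = -1268 + (16/20)*(13 + 1) = -1268 + ((1/20)*16)*14 = -1268 + (4/5)*14 = -1268 + 56/5 = -6284/5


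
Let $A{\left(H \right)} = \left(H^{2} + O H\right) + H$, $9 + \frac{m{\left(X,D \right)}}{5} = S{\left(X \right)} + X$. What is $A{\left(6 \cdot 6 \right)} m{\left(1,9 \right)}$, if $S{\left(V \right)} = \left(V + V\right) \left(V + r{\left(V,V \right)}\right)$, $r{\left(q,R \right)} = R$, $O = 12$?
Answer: $-35280$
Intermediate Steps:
$S{\left(V \right)} = 4 V^{2}$ ($S{\left(V \right)} = \left(V + V\right) \left(V + V\right) = 2 V 2 V = 4 V^{2}$)
$m{\left(X,D \right)} = -45 + 5 X + 20 X^{2}$ ($m{\left(X,D \right)} = -45 + 5 \left(4 X^{2} + X\right) = -45 + 5 \left(X + 4 X^{2}\right) = -45 + \left(5 X + 20 X^{2}\right) = -45 + 5 X + 20 X^{2}$)
$A{\left(H \right)} = H^{2} + 13 H$ ($A{\left(H \right)} = \left(H^{2} + 12 H\right) + H = H^{2} + 13 H$)
$A{\left(6 \cdot 6 \right)} m{\left(1,9 \right)} = 6 \cdot 6 \left(13 + 6 \cdot 6\right) \left(-45 + 5 \cdot 1 + 20 \cdot 1^{2}\right) = 36 \left(13 + 36\right) \left(-45 + 5 + 20 \cdot 1\right) = 36 \cdot 49 \left(-45 + 5 + 20\right) = 1764 \left(-20\right) = -35280$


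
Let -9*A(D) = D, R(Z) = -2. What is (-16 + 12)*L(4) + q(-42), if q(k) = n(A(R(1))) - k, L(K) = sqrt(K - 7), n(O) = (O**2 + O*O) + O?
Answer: 3428/81 - 4*I*sqrt(3) ≈ 42.321 - 6.9282*I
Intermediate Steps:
A(D) = -D/9
n(O) = O + 2*O**2 (n(O) = (O**2 + O**2) + O = 2*O**2 + O = O + 2*O**2)
L(K) = sqrt(-7 + K)
q(k) = 26/81 - k (q(k) = (-1/9*(-2))*(1 + 2*(-1/9*(-2))) - k = 2*(1 + 2*(2/9))/9 - k = 2*(1 + 4/9)/9 - k = (2/9)*(13/9) - k = 26/81 - k)
(-16 + 12)*L(4) + q(-42) = (-16 + 12)*sqrt(-7 + 4) + (26/81 - 1*(-42)) = -4*I*sqrt(3) + (26/81 + 42) = -4*I*sqrt(3) + 3428/81 = 3428/81 - 4*I*sqrt(3)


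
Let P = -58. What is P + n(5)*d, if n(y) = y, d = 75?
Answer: 317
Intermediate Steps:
P + n(5)*d = -58 + 5*75 = -58 + 375 = 317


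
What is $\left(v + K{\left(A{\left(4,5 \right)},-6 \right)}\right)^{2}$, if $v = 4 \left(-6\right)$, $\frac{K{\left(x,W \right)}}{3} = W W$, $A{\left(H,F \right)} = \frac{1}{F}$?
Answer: $7056$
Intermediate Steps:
$K{\left(x,W \right)} = 3 W^{2}$ ($K{\left(x,W \right)} = 3 W W = 3 W^{2}$)
$v = -24$
$\left(v + K{\left(A{\left(4,5 \right)},-6 \right)}\right)^{2} = \left(-24 + 3 \left(-6\right)^{2}\right)^{2} = \left(-24 + 3 \cdot 36\right)^{2} = \left(-24 + 108\right)^{2} = 84^{2} = 7056$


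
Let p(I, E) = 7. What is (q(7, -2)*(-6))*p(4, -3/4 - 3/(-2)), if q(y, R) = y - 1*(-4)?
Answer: -462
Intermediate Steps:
q(y, R) = 4 + y (q(y, R) = y + 4 = 4 + y)
(q(7, -2)*(-6))*p(4, -3/4 - 3/(-2)) = ((4 + 7)*(-6))*7 = (11*(-6))*7 = -66*7 = -462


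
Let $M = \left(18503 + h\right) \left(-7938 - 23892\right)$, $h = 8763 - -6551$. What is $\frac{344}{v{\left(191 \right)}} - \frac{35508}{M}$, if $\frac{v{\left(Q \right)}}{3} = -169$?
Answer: $- \frac{61710319214}{90955386795} \approx -0.67847$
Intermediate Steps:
$v{\left(Q \right)} = -507$ ($v{\left(Q \right)} = 3 \left(-169\right) = -507$)
$h = 15314$ ($h = 8763 + 6551 = 15314$)
$M = -1076395110$ ($M = \left(18503 + 15314\right) \left(-7938 - 23892\right) = 33817 \left(-7938 - 23892\right) = 33817 \left(-31830\right) = -1076395110$)
$\frac{344}{v{\left(191 \right)}} - \frac{35508}{M} = \frac{344}{-507} - \frac{35508}{-1076395110} = 344 \left(- \frac{1}{507}\right) - - \frac{5918}{179399185} = - \frac{344}{507} + \frac{5918}{179399185} = - \frac{61710319214}{90955386795}$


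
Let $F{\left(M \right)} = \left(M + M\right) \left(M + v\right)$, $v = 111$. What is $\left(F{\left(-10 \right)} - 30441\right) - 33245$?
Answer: $-65706$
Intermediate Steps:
$F{\left(M \right)} = 2 M \left(111 + M\right)$ ($F{\left(M \right)} = \left(M + M\right) \left(M + 111\right) = 2 M \left(111 + M\right)$)
$\left(F{\left(-10 \right)} - 30441\right) - 33245 = \left(2 \left(-10\right) \left(111 - 10\right) - 30441\right) - 33245 = \left(2 \left(-10\right) 101 - 30441\right) - 33245 = \left(-2020 - 30441\right) - 33245 = -32461 - 33245 = -65706$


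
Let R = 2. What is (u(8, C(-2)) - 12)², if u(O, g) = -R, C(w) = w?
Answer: 196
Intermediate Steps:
u(O, g) = -2 (u(O, g) = -1*2 = -2)
(u(8, C(-2)) - 12)² = (-2 - 12)² = (-14)² = 196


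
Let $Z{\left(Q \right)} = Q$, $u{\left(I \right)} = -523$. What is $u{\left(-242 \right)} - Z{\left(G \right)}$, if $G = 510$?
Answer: $-1033$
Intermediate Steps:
$u{\left(-242 \right)} - Z{\left(G \right)} = -523 - 510 = -1033$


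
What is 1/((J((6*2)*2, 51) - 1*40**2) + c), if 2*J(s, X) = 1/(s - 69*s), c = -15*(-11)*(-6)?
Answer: -3264/8453761 ≈ -0.00038610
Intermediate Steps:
c = -990 (c = 165*(-6) = -990)
J(s, X) = -1/(136*s) (J(s, X) = 1/(2*(s - 69*s)) = 1/(2*((-68*s))) = (-1/(68*s))/2 = -1/(136*s))
1/((J((6*2)*2, 51) - 1*40**2) + c) = 1/((-1/(136*((6*2)*2)) - 1*40**2) - 990) = 1/((-1/(136*(12*2)) - 1*1600) - 990) = 1/((-1/136/24 - 1600) - 990) = 1/((-1/136*1/24 - 1600) - 990) = 1/((-1/3264 - 1600) - 990) = 1/(-5222401/3264 - 990) = 1/(-8453761/3264) = -3264/8453761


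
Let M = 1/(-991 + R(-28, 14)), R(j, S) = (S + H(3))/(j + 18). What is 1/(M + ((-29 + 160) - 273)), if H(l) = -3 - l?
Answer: -4959/704183 ≈ -0.0070422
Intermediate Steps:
R(j, S) = (-6 + S)/(18 + j) (R(j, S) = (S + (-3 - 1*3))/(j + 18) = (S + (-3 - 3))/(18 + j) = (S - 6)/(18 + j) = (-6 + S)/(18 + j))
M = -5/4959 (M = 1/(-991 + (-6 + 14)/(18 - 28)) = 1/(-991 + 8/(-10)) = 1/(-991 - ⅒*8) = 1/(-991 - ⅘) = 1/(-4959/5) = -5/4959 ≈ -0.0010083)
1/(M + ((-29 + 160) - 273)) = 1/(-5/4959 + ((-29 + 160) - 273)) = 1/(-5/4959 + (131 - 273)) = 1/(-5/4959 - 142) = 1/(-704183/4959) = -4959/704183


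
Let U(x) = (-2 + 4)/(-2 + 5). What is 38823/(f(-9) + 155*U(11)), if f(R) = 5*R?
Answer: 116469/175 ≈ 665.54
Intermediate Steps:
U(x) = ⅔ (U(x) = 2/3 = 2*(⅓) = ⅔)
38823/(f(-9) + 155*U(11)) = 38823/(5*(-9) + 155*(⅔)) = 38823/(-45 + 310/3) = 38823/(175/3) = 38823*(3/175) = 116469/175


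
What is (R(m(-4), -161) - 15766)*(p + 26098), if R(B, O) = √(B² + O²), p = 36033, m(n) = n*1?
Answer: -979557346 + 62131*√25937 ≈ -9.6955e+8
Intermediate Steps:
m(n) = n
(R(m(-4), -161) - 15766)*(p + 26098) = (√((-4)² + (-161)²) - 15766)*(36033 + 26098) = (√(16 + 25921) - 15766)*62131 = (√25937 - 15766)*62131 = (-15766 + √25937)*62131 = -979557346 + 62131*√25937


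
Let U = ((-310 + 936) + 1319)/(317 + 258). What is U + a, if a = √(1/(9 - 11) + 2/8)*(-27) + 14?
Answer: 1999/115 - 27*I/2 ≈ 17.383 - 13.5*I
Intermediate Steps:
U = 389/115 (U = (626 + 1319)/575 = 1945*(1/575) = 389/115 ≈ 3.3826)
a = 14 - 27*I/2 (a = √(1/(-2) + 2*(⅛))*(-27) + 14 = √(-½ + ¼)*(-27) + 14 = √(-¼)*(-27) + 14 = (I/2)*(-27) + 14 = -27*I/2 + 14 = 14 - 27*I/2 ≈ 14.0 - 13.5*I)
U + a = 389/115 + (14 - 27*I/2) = 1999/115 - 27*I/2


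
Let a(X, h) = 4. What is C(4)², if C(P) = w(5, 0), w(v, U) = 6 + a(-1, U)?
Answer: 100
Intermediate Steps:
w(v, U) = 10 (w(v, U) = 6 + 4 = 10)
C(P) = 10
C(4)² = 10² = 100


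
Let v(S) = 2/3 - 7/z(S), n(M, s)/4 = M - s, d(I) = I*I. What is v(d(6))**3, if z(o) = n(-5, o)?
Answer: 42508549/119095488 ≈ 0.35693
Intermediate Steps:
d(I) = I**2
n(M, s) = -4*s + 4*M (n(M, s) = 4*(M - s) = -4*s + 4*M)
z(o) = -20 - 4*o (z(o) = -4*o + 4*(-5) = -4*o - 20 = -20 - 4*o)
v(S) = 2/3 - 7/(-20 - 4*S)
v(d(6))**3 = ((61 + 8*6**2)/(12*(5 + 6**2)))**3 = ((61 + 8*36)/(12*(5 + 36)))**3 = ((1/12)*(61 + 288)/41)**3 = ((1/12)*(1/41)*349)**3 = (349/492)**3 = 42508549/119095488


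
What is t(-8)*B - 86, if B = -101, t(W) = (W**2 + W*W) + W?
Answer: -12206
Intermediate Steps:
t(W) = W + 2*W**2 (t(W) = (W**2 + W**2) + W = 2*W**2 + W = W + 2*W**2)
t(-8)*B - 86 = -8*(1 + 2*(-8))*(-101) - 86 = -8*(1 - 16)*(-101) - 86 = -8*(-15)*(-101) - 86 = 120*(-101) - 86 = -12120 - 86 = -12206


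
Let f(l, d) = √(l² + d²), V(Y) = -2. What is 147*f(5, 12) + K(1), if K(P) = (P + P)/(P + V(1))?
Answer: 1909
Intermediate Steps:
f(l, d) = √(d² + l²)
K(P) = 2*P/(-2 + P) (K(P) = (P + P)/(P - 2) = (2*P)/(-2 + P) = 2*P/(-2 + P))
147*f(5, 12) + K(1) = 147*√(12² + 5²) + 2*1/(-2 + 1) = 147*√(144 + 25) + 2*1/(-1) = 147*√169 + 2*1*(-1) = 147*13 - 2 = 1911 - 2 = 1909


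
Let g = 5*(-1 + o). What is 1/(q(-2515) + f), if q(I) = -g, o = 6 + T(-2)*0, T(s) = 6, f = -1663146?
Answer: -1/1663171 ≈ -6.0126e-7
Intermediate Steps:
o = 6 (o = 6 + 6*0 = 6 + 0 = 6)
g = 25 (g = 5*(-1 + 6) = 5*5 = 25)
q(I) = -25 (q(I) = -1*25 = -25)
1/(q(-2515) + f) = 1/(-25 - 1663146) = 1/(-1663171) = -1/1663171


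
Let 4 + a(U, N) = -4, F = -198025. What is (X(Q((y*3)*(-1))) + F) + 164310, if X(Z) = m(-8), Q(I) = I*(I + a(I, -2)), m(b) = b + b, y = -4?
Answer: -33731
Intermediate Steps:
m(b) = 2*b
a(U, N) = -8 (a(U, N) = -4 - 4 = -8)
Q(I) = I*(-8 + I) (Q(I) = I*(I - 8) = I*(-8 + I))
X(Z) = -16 (X(Z) = 2*(-8) = -16)
(X(Q((y*3)*(-1))) + F) + 164310 = (-16 - 198025) + 164310 = -198041 + 164310 = -33731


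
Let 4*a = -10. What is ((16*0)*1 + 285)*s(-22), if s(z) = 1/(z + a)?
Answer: -570/49 ≈ -11.633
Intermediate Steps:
a = -5/2 (a = (¼)*(-10) = -5/2 ≈ -2.5000)
s(z) = 1/(-5/2 + z) (s(z) = 1/(z - 5/2) = 1/(-5/2 + z))
((16*0)*1 + 285)*s(-22) = ((16*0)*1 + 285)*(2/(-5 + 2*(-22))) = (0*1 + 285)*(2/(-5 - 44)) = (0 + 285)*(2/(-49)) = 285*(2*(-1/49)) = 285*(-2/49) = -570/49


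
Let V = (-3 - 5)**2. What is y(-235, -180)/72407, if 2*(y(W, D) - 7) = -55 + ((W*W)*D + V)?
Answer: -9940477/144814 ≈ -68.643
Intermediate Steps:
V = 64 (V = (-8)**2 = 64)
y(W, D) = 23/2 + D*W**2/2 (y(W, D) = 7 + (-55 + ((W*W)*D + 64))/2 = 7 + (-55 + (W**2*D + 64))/2 = 7 + (-55 + (D*W**2 + 64))/2 = 7 + (-55 + (64 + D*W**2))/2 = 7 + (9 + D*W**2)/2 = 7 + (9/2 + D*W**2/2) = 23/2 + D*W**2/2)
y(-235, -180)/72407 = (23/2 + (1/2)*(-180)*(-235)**2)/72407 = (23/2 + (1/2)*(-180)*55225)*(1/72407) = (23/2 - 4970250)*(1/72407) = -9940477/2*1/72407 = -9940477/144814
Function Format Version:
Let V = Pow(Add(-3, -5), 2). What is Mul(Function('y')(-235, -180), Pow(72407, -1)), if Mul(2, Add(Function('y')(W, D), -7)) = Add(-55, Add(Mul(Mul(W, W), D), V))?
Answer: Rational(-9940477, 144814) ≈ -68.643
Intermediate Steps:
V = 64 (V = Pow(-8, 2) = 64)
Function('y')(W, D) = Add(Rational(23, 2), Mul(Rational(1, 2), D, Pow(W, 2))) (Function('y')(W, D) = Add(7, Mul(Rational(1, 2), Add(-55, Add(Mul(Mul(W, W), D), 64)))) = Add(7, Mul(Rational(1, 2), Add(-55, Add(Mul(Pow(W, 2), D), 64)))) = Add(7, Mul(Rational(1, 2), Add(-55, Add(Mul(D, Pow(W, 2)), 64)))) = Add(7, Mul(Rational(1, 2), Add(-55, Add(64, Mul(D, Pow(W, 2)))))) = Add(7, Mul(Rational(1, 2), Add(9, Mul(D, Pow(W, 2))))) = Add(7, Add(Rational(9, 2), Mul(Rational(1, 2), D, Pow(W, 2)))) = Add(Rational(23, 2), Mul(Rational(1, 2), D, Pow(W, 2))))
Mul(Function('y')(-235, -180), Pow(72407, -1)) = Mul(Add(Rational(23, 2), Mul(Rational(1, 2), -180, Pow(-235, 2))), Pow(72407, -1)) = Mul(Add(Rational(23, 2), Mul(Rational(1, 2), -180, 55225)), Rational(1, 72407)) = Mul(Add(Rational(23, 2), -4970250), Rational(1, 72407)) = Mul(Rational(-9940477, 2), Rational(1, 72407)) = Rational(-9940477, 144814)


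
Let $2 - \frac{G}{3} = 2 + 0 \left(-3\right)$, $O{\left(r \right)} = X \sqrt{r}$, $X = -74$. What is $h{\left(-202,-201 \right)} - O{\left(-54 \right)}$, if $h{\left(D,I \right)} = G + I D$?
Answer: $40602 + 222 i \sqrt{6} \approx 40602.0 + 543.79 i$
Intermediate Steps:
$O{\left(r \right)} = - 74 \sqrt{r}$
$G = 0$ ($G = 6 - 3 \left(2 + 0 \left(-3\right)\right) = 6 - 3 \left(2 + 0\right) = 6 - 6 = 0$)
$h{\left(D,I \right)} = D I$ ($h{\left(D,I \right)} = 0 + I D = 0 + D I = D I$)
$h{\left(-202,-201 \right)} - O{\left(-54 \right)} = \left(-202\right) \left(-201\right) - - 74 \sqrt{-54} = 40602 - - 74 \cdot 3 i \sqrt{6} = 40602 - - 222 i \sqrt{6} = 40602 + 222 i \sqrt{6}$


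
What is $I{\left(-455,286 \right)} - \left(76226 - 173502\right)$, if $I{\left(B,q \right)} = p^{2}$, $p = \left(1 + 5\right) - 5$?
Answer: $97277$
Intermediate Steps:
$p = 1$ ($p = 6 - 5 = 1$)
$I{\left(B,q \right)} = 1$ ($I{\left(B,q \right)} = 1^{2} = 1$)
$I{\left(-455,286 \right)} - \left(76226 - 173502\right) = 1 - \left(76226 - 173502\right) = 1 - -97276 = 1 + 97276 = 97277$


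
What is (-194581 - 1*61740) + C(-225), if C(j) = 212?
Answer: -256109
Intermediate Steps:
(-194581 - 1*61740) + C(-225) = (-194581 - 1*61740) + 212 = (-194581 - 61740) + 212 = -256321 + 212 = -256109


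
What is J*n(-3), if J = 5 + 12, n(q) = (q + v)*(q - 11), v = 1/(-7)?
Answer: 748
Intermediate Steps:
v = -⅐ ≈ -0.14286
n(q) = (-11 + q)*(-⅐ + q) (n(q) = (q - ⅐)*(q - 11) = (-⅐ + q)*(-11 + q) = (-11 + q)*(-⅐ + q))
J = 17
J*n(-3) = 17*(11/7 + (-3)² - 78/7*(-3)) = 17*(11/7 + 9 + 234/7) = 17*44 = 748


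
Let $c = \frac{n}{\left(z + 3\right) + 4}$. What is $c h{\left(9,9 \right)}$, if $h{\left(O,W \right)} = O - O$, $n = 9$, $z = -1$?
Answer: $0$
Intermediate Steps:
$h{\left(O,W \right)} = 0$
$c = \frac{3}{2}$ ($c = \frac{9}{\left(-1 + 3\right) + 4} = \frac{9}{2 + 4} = \frac{9}{6} = 9 \cdot \frac{1}{6} = \frac{3}{2} \approx 1.5$)
$c h{\left(9,9 \right)} = \frac{3}{2} \cdot 0 = 0$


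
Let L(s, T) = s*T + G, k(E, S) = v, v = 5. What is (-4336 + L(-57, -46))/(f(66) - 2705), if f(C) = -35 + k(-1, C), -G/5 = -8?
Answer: 1674/2735 ≈ 0.61207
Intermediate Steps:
G = 40 (G = -5*(-8) = 40)
k(E, S) = 5
L(s, T) = 40 + T*s (L(s, T) = s*T + 40 = T*s + 40 = 40 + T*s)
f(C) = -30 (f(C) = -35 + 5 = -30)
(-4336 + L(-57, -46))/(f(66) - 2705) = (-4336 + (40 - 46*(-57)))/(-30 - 2705) = (-4336 + (40 + 2622))/(-2735) = (-4336 + 2662)*(-1/2735) = -1674*(-1/2735) = 1674/2735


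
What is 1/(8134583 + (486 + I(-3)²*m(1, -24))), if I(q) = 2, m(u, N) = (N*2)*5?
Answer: 1/8134109 ≈ 1.2294e-7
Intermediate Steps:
m(u, N) = 10*N (m(u, N) = (2*N)*5 = 10*N)
1/(8134583 + (486 + I(-3)²*m(1, -24))) = 1/(8134583 + (486 + 2²*(10*(-24)))) = 1/(8134583 + (486 + 4*(-240))) = 1/(8134583 + (486 - 960)) = 1/(8134583 - 474) = 1/8134109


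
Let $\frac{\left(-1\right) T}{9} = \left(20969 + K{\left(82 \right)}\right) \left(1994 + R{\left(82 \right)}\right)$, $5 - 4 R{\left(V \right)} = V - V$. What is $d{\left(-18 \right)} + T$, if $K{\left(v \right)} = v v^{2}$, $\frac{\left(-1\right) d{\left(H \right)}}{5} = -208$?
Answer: $- \frac{41110390213}{4} \approx -1.0278 \cdot 10^{10}$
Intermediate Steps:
$d{\left(H \right)} = 1040$ ($d{\left(H \right)} = \left(-5\right) \left(-208\right) = 1040$)
$K{\left(v \right)} = v^{3}$
$R{\left(V \right)} = \frac{5}{4}$ ($R{\left(V \right)} = \frac{5}{4} - \frac{V - V}{4} = \frac{5}{4} - 0 = \frac{5}{4} + 0 = \frac{5}{4}$)
$T = - \frac{41110394373}{4}$ ($T = - 9 \left(20969 + 82^{3}\right) \left(1994 + \frac{5}{4}\right) = - 9 \left(20969 + 551368\right) \frac{7981}{4} = - 9 \cdot 572337 \cdot \frac{7981}{4} = \left(-9\right) \frac{4567821597}{4} = - \frac{41110394373}{4} \approx -1.0278 \cdot 10^{10}$)
$d{\left(-18 \right)} + T = 1040 - \frac{41110394373}{4} = - \frac{41110390213}{4}$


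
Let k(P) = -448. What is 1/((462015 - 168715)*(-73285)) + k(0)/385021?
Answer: -1375647447003/1182261460971500 ≈ -0.0011636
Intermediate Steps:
1/((462015 - 168715)*(-73285)) + k(0)/385021 = 1/((462015 - 168715)*(-73285)) - 448/385021 = -1/73285/293300 - 448*1/385021 = (1/293300)*(-1/73285) - 64/55003 = -1/21494490500 - 64/55003 = -1375647447003/1182261460971500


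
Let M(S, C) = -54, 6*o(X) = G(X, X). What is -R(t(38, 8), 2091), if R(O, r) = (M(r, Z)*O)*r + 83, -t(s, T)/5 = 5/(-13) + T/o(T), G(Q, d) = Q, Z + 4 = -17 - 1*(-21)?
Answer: -41214689/13 ≈ -3.1704e+6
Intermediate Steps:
Z = 0 (Z = -4 + (-17 - 1*(-21)) = -4 + (-17 + 21) = -4 + 4 = 0)
o(X) = X/6
t(s, T) = -365/13 (t(s, T) = -5*(5/(-13) + T/((T/6))) = -5*(5*(-1/13) + T*(6/T)) = -5*(-5/13 + 6) = -5*73/13 = -365/13)
R(O, r) = 83 - 54*O*r (R(O, r) = (-54*O)*r + 83 = -54*O*r + 83 = 83 - 54*O*r)
-R(t(38, 8), 2091) = -(83 - 54*(-365/13)*2091) = -(83 + 41213610/13) = -1*41214689/13 = -41214689/13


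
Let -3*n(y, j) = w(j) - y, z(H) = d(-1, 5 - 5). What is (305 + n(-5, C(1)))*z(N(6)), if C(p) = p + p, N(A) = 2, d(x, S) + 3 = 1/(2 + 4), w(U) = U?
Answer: -7718/9 ≈ -857.56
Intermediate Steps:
d(x, S) = -17/6 (d(x, S) = -3 + 1/(2 + 4) = -3 + 1/6 = -3 + ⅙ = -17/6)
z(H) = -17/6
C(p) = 2*p
n(y, j) = -j/3 + y/3 (n(y, j) = -(j - y)/3 = -j/3 + y/3)
(305 + n(-5, C(1)))*z(N(6)) = (305 + (-2/3 + (⅓)*(-5)))*(-17/6) = (305 + (-⅓*2 - 5/3))*(-17/6) = (305 + (-⅔ - 5/3))*(-17/6) = (305 - 7/3)*(-17/6) = (908/3)*(-17/6) = -7718/9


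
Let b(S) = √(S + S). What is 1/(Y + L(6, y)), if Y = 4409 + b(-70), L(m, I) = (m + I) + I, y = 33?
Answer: 4481/20079501 - 2*I*√35/20079501 ≈ 0.00022316 - 5.8927e-7*I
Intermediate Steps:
L(m, I) = m + 2*I (L(m, I) = (I + m) + I = m + 2*I)
b(S) = √2*√S (b(S) = √(2*S) = √2*√S)
Y = 4409 + 2*I*√35 (Y = 4409 + √2*√(-70) = 4409 + √2*(I*√70) = 4409 + 2*I*√35 ≈ 4409.0 + 11.832*I)
1/(Y + L(6, y)) = 1/((4409 + 2*I*√35) + (6 + 2*33)) = 1/((4409 + 2*I*√35) + (6 + 66)) = 1/((4409 + 2*I*√35) + 72) = 1/(4481 + 2*I*√35)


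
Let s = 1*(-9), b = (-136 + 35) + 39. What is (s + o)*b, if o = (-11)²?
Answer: -6944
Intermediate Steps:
o = 121
b = -62 (b = -101 + 39 = -62)
s = -9
(s + o)*b = (-9 + 121)*(-62) = 112*(-62) = -6944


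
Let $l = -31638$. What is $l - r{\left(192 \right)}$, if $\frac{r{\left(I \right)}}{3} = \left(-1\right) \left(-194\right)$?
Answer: $-32220$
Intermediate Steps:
$r{\left(I \right)} = 582$ ($r{\left(I \right)} = 3 \left(\left(-1\right) \left(-194\right)\right) = 3 \cdot 194 = 582$)
$l - r{\left(192 \right)} = -31638 - 582 = -32220$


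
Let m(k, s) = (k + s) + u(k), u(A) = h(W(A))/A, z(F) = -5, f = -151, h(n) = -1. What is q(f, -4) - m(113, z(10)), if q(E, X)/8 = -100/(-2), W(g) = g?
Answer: 32997/113 ≈ 292.01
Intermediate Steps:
q(E, X) = 400 (q(E, X) = 8*(-100/(-2)) = 8*(-100*(-½)) = 8*50 = 400)
u(A) = -1/A
m(k, s) = k + s - 1/k (m(k, s) = (k + s) - 1/k = k + s - 1/k)
q(f, -4) - m(113, z(10)) = 400 - (113 - 5 - 1/113) = 400 - 1*12203/113 = 400 - 12203/113 = 32997/113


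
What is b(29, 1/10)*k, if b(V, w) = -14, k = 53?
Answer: -742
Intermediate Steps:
b(29, 1/10)*k = -14*53 = -742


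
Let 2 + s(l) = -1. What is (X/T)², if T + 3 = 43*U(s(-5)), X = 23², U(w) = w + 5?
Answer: 279841/6889 ≈ 40.621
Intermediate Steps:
s(l) = -3 (s(l) = -2 - 1 = -3)
U(w) = 5 + w
X = 529
T = 83 (T = -3 + 43*(5 - 3) = -3 + 43*2 = -3 + 86 = 83)
(X/T)² = (529/83)² = 279841/6889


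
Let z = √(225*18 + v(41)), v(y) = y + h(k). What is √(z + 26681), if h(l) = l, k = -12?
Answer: √(26681 + √4079) ≈ 163.54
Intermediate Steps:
v(y) = -12 + y (v(y) = y - 12 = -12 + y)
z = √4079 (z = √(225*18 + (-12 + 41)) = √(4050 + 29) = √4079 ≈ 63.867)
√(z + 26681) = √(√4079 + 26681) = √(26681 + √4079)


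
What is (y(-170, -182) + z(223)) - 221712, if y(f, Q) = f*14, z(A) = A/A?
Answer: -224091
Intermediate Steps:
z(A) = 1
y(f, Q) = 14*f
(y(-170, -182) + z(223)) - 221712 = (14*(-170) + 1) - 221712 = (-2380 + 1) - 221712 = -2379 - 221712 = -224091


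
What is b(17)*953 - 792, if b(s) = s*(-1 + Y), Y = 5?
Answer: 64012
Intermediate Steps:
b(s) = 4*s (b(s) = s*(-1 + 5) = s*4 = 4*s)
b(17)*953 - 792 = (4*17)*953 - 792 = 68*953 - 792 = 64804 - 792 = 64012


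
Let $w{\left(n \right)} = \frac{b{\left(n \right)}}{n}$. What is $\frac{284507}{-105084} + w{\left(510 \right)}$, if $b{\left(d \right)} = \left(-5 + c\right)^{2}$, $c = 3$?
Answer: $- \frac{24113039}{8932140} \approx -2.6996$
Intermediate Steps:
$b{\left(d \right)} = 4$ ($b{\left(d \right)} = \left(-5 + 3\right)^{2} = \left(-2\right)^{2} = 4$)
$w{\left(n \right)} = \frac{4}{n}$
$\frac{284507}{-105084} + w{\left(510 \right)} = \frac{284507}{-105084} + \frac{4}{510} = 284507 \left(- \frac{1}{105084}\right) + 4 \cdot \frac{1}{510} = - \frac{284507}{105084} + \frac{2}{255} = - \frac{24113039}{8932140}$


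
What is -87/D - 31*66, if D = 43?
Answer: -88065/43 ≈ -2048.0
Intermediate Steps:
-87/D - 31*66 = -87/43 - 31*66 = -87*1/43 - 2046 = -87/43 - 2046 = -88065/43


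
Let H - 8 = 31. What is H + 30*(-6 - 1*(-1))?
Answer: -111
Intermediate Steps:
H = 39 (H = 8 + 31 = 39)
H + 30*(-6 - 1*(-1)) = 39 + 30*(-6 - 1*(-1)) = 39 + 30*(-6 + 1) = 39 + 30*(-5) = 39 - 150 = -111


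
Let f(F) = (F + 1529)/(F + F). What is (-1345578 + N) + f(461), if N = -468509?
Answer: -836293112/461 ≈ -1.8141e+6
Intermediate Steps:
f(F) = (1529 + F)/(2*F) (f(F) = (1529 + F)/((2*F)) = (1529 + F)*(1/(2*F)) = (1529 + F)/(2*F))
(-1345578 + N) + f(461) = (-1345578 - 468509) + (1/2)*(1529 + 461)/461 = -1814087 + (1/2)*(1/461)*1990 = -1814087 + 995/461 = -836293112/461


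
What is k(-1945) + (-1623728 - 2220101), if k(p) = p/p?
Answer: -3843828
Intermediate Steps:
k(p) = 1
k(-1945) + (-1623728 - 2220101) = 1 + (-1623728 - 2220101) = 1 - 3843829 = -3843828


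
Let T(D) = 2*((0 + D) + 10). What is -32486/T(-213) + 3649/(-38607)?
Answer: 626352754/7837221 ≈ 79.920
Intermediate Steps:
T(D) = 20 + 2*D (T(D) = 2*(D + 10) = 2*(10 + D) = 20 + 2*D)
-32486/T(-213) + 3649/(-38607) = -32486/(20 + 2*(-213)) + 3649/(-38607) = -32486/(20 - 426) + 3649*(-1/38607) = -32486/(-406) - 3649/38607 = -32486*(-1/406) - 3649/38607 = 16243/203 - 3649/38607 = 626352754/7837221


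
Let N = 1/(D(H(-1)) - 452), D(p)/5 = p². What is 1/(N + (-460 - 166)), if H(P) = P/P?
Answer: -447/279823 ≈ -0.0015974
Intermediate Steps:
H(P) = 1
D(p) = 5*p²
N = -1/447 (N = 1/(5*1² - 452) = 1/(5*1 - 452) = 1/(5 - 452) = 1/(-447) = -1/447 ≈ -0.0022371)
1/(N + (-460 - 166)) = 1/(-1/447 + (-460 - 166)) = 1/(-1/447 - 626) = 1/(-279823/447) = -447/279823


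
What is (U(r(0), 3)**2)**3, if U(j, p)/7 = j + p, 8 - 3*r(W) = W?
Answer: 2839760855281/729 ≈ 3.8954e+9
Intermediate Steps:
r(W) = 8/3 - W/3
U(j, p) = 7*j + 7*p (U(j, p) = 7*(j + p) = 7*j + 7*p)
(U(r(0), 3)**2)**3 = ((7*(8/3 - 1/3*0) + 7*3)**2)**3 = ((7*(8/3 + 0) + 21)**2)**3 = ((7*(8/3) + 21)**2)**3 = ((56/3 + 21)**2)**3 = ((119/3)**2)**3 = (14161/9)**3 = 2839760855281/729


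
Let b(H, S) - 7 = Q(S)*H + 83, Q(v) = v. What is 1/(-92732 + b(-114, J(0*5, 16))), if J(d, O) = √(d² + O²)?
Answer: -1/94466 ≈ -1.0586e-5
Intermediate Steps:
J(d, O) = √(O² + d²)
b(H, S) = 90 + H*S (b(H, S) = 7 + (S*H + 83) = 7 + (H*S + 83) = 7 + (83 + H*S) = 90 + H*S)
1/(-92732 + b(-114, J(0*5, 16))) = 1/(-92732 + (90 - 114*√(16² + (0*5)²))) = 1/(-92732 + (90 - 114*√(256 + 0²))) = 1/(-92732 + (90 - 114*√(256 + 0))) = 1/(-92732 + (90 - 114*√256)) = 1/(-92732 + (90 - 114*16)) = 1/(-92732 + (90 - 1824)) = 1/(-92732 - 1734) = 1/(-94466) = -1/94466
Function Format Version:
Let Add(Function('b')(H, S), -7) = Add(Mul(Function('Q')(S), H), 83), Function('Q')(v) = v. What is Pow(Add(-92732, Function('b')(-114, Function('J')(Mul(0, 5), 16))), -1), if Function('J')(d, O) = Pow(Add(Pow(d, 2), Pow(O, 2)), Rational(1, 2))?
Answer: Rational(-1, 94466) ≈ -1.0586e-5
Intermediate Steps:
Function('J')(d, O) = Pow(Add(Pow(O, 2), Pow(d, 2)), Rational(1, 2))
Function('b')(H, S) = Add(90, Mul(H, S)) (Function('b')(H, S) = Add(7, Add(Mul(S, H), 83)) = Add(7, Add(Mul(H, S), 83)) = Add(7, Add(83, Mul(H, S))) = Add(90, Mul(H, S)))
Pow(Add(-92732, Function('b')(-114, Function('J')(Mul(0, 5), 16))), -1) = Pow(Add(-92732, Add(90, Mul(-114, Pow(Add(Pow(16, 2), Pow(Mul(0, 5), 2)), Rational(1, 2))))), -1) = Pow(Add(-92732, Add(90, Mul(-114, Pow(Add(256, Pow(0, 2)), Rational(1, 2))))), -1) = Pow(Add(-92732, Add(90, Mul(-114, Pow(Add(256, 0), Rational(1, 2))))), -1) = Pow(Add(-92732, Add(90, Mul(-114, Pow(256, Rational(1, 2))))), -1) = Pow(Add(-92732, Add(90, Mul(-114, 16))), -1) = Pow(Add(-92732, Add(90, -1824)), -1) = Pow(Add(-92732, -1734), -1) = Pow(-94466, -1) = Rational(-1, 94466)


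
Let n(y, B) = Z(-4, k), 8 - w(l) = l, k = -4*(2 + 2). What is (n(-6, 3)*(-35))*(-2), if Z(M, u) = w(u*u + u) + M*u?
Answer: -11760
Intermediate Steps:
k = -16 (k = -4*4 = -16)
w(l) = 8 - l
Z(M, u) = 8 - u - u² + M*u (Z(M, u) = (8 - (u*u + u)) + M*u = (8 - (u² + u)) + M*u = (8 - (u + u²)) + M*u = (8 + (-u - u²)) + M*u = (8 - u - u²) + M*u = 8 - u - u² + M*u)
n(y, B) = -168 (n(y, B) = 8 - 4*(-16) - 1*(-16)*(1 - 16) = 8 + 64 - 1*(-16)*(-15) = 8 + 64 - 240 = -168)
(n(-6, 3)*(-35))*(-2) = -168*(-35)*(-2) = 5880*(-2) = -11760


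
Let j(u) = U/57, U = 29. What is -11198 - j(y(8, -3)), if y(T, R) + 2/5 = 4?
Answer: -638315/57 ≈ -11199.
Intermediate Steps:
y(T, R) = 18/5 (y(T, R) = -⅖ + 4 = 18/5)
j(u) = 29/57
-11198 - j(y(8, -3)) = -11198 - 1*29/57 = -11198 - 29/57 = -638315/57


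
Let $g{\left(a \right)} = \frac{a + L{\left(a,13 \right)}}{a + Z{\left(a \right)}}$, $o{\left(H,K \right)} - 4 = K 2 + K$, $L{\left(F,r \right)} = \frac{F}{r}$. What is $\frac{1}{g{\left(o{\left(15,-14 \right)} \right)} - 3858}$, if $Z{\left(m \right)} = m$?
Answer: $- \frac{13}{50147} \approx -0.00025924$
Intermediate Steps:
$o{\left(H,K \right)} = 4 + 3 K$ ($o{\left(H,K \right)} = 4 + \left(K 2 + K\right) = 4 + \left(2 K + K\right) = 4 + 3 K$)
$g{\left(a \right)} = \frac{7}{13}$ ($g{\left(a \right)} = \frac{a + \frac{a}{13}}{a + a} = \frac{a + a \frac{1}{13}}{2 a} = \left(a + \frac{a}{13}\right) \frac{1}{2 a} = \frac{14 a}{13} \frac{1}{2 a} = \frac{7}{13}$)
$\frac{1}{g{\left(o{\left(15,-14 \right)} \right)} - 3858} = \frac{1}{\frac{7}{13} - 3858} = \frac{1}{- \frac{50147}{13}} = - \frac{13}{50147}$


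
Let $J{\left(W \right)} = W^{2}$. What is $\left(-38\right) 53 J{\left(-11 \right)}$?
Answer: $-243694$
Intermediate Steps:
$\left(-38\right) 53 J{\left(-11 \right)} = \left(-38\right) 53 \left(-11\right)^{2} = \left(-2014\right) 121 = -243694$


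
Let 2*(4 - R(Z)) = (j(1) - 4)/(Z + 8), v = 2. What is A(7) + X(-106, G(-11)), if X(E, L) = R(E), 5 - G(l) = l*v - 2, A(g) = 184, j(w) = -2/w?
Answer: 18421/98 ≈ 187.97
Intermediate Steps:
R(Z) = 4 + 3/(8 + Z) (R(Z) = 4 - (-2/1 - 4)/(2*(Z + 8)) = 4 - (-2*1 - 4)/(2*(8 + Z)) = 4 - (-2 - 4)/(2*(8 + Z)) = 4 - (-3)/(8 + Z) = 4 + 3/(8 + Z))
G(l) = 7 - 2*l (G(l) = 5 - (l*2 - 2) = 5 - (2*l - 2) = 5 - (-2 + 2*l) = 5 + (2 - 2*l) = 7 - 2*l)
X(E, L) = (35 + 4*E)/(8 + E)
A(7) + X(-106, G(-11)) = 184 + (35 + 4*(-106))/(8 - 106) = 184 + (35 - 424)/(-98) = 184 - 1/98*(-389) = 184 + 389/98 = 18421/98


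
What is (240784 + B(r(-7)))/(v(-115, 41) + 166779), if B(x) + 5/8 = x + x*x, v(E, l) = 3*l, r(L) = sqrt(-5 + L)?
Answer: 642057/445072 + I*sqrt(3)/83451 ≈ 1.4426 + 2.0755e-5*I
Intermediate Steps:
B(x) = -5/8 + x + x**2 (B(x) = -5/8 + (x + x*x) = -5/8 + (x + x**2) = -5/8 + x + x**2)
(240784 + B(r(-7)))/(v(-115, 41) + 166779) = (240784 + (-5/8 + sqrt(-5 - 7) + (sqrt(-5 - 7))**2))/(3*41 + 166779) = (240784 + (-5/8 + sqrt(-12) + (sqrt(-12))**2))/(123 + 166779) = (240784 + (-5/8 + 2*I*sqrt(3) + (2*I*sqrt(3))**2))/166902 = (240784 + (-5/8 + 2*I*sqrt(3) - 12))*(1/166902) = (240784 + (-101/8 + 2*I*sqrt(3)))*(1/166902) = (1926171/8 + 2*I*sqrt(3))*(1/166902) = 642057/445072 + I*sqrt(3)/83451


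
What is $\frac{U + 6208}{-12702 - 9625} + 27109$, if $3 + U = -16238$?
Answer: $\frac{605272676}{22327} \approx 27109.0$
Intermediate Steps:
$U = -16241$ ($U = -3 - 16238 = -16241$)
$\frac{U + 6208}{-12702 - 9625} + 27109 = \frac{-16241 + 6208}{-12702 - 9625} + 27109 = - \frac{10033}{-12702 - 9625} + 27109 = - \frac{10033}{-22327} + 27109 = \left(-10033\right) \left(- \frac{1}{22327}\right) + 27109 = \frac{10033}{22327} + 27109 = \frac{605272676}{22327}$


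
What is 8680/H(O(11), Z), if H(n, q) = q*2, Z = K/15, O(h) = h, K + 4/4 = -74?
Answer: -868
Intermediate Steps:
K = -75 (K = -1 - 74 = -75)
Z = -5 (Z = -75/15 = -75*1/15 = -5)
H(n, q) = 2*q
8680/H(O(11), Z) = 8680/((2*(-5))) = 8680/(-10) = 8680*(-⅒) = -868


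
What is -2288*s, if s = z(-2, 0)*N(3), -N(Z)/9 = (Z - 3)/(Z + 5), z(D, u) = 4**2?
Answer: 0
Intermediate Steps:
z(D, u) = 16
N(Z) = -9*(-3 + Z)/(5 + Z) (N(Z) = -9*(Z - 3)/(Z + 5) = -9*(-3 + Z)/(5 + Z))
s = 0 (s = 16*(9*(3 - 1*3)/(5 + 3)) = 16*(9*(3 - 3)/8) = 16*(9*(1/8)*0) = 16*0 = 0)
-2288*s = -2288*0 = 0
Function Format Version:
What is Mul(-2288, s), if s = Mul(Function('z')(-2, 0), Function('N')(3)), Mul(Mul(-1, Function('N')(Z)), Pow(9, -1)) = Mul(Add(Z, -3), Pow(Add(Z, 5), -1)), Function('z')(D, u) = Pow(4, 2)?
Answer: 0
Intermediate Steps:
Function('z')(D, u) = 16
Function('N')(Z) = Mul(-9, Pow(Add(5, Z), -1), Add(-3, Z)) (Function('N')(Z) = Mul(-9, Mul(Add(Z, -3), Pow(Add(Z, 5), -1))) = Mul(-9, Mul(Add(-3, Z), Pow(Add(5, Z), -1))) = Mul(-9, Mul(Pow(Add(5, Z), -1), Add(-3, Z))) = Mul(-9, Pow(Add(5, Z), -1), Add(-3, Z)))
s = 0 (s = Mul(16, Mul(9, Pow(Add(5, 3), -1), Add(3, Mul(-1, 3)))) = Mul(16, Mul(9, Pow(8, -1), Add(3, -3))) = Mul(16, Mul(9, Rational(1, 8), 0)) = Mul(16, 0) = 0)
Mul(-2288, s) = Mul(-2288, 0) = 0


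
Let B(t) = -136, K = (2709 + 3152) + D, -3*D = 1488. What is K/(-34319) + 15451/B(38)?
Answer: -530992509/4667384 ≈ -113.77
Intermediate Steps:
D = -496 (D = -⅓*1488 = -496)
K = 5365 (K = (2709 + 3152) - 496 = 5861 - 496 = 5365)
K/(-34319) + 15451/B(38) = 5365/(-34319) + 15451/(-136) = 5365*(-1/34319) + 15451*(-1/136) = -5365/34319 - 15451/136 = -530992509/4667384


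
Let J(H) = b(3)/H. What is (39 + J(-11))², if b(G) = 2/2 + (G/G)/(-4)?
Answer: 2934369/1936 ≈ 1515.7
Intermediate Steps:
b(G) = ¾ (b(G) = 2*(½) + 1*(-¼) = 1 - ¼ = ¾)
J(H) = 3/(4*H)
(39 + J(-11))² = (39 + (¾)/(-11))² = (39 + (¾)*(-1/11))² = (39 - 3/44)² = (1713/44)² = 2934369/1936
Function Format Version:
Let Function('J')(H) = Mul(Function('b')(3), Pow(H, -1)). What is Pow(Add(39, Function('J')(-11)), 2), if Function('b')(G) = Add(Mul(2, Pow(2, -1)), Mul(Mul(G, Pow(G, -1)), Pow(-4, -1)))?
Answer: Rational(2934369, 1936) ≈ 1515.7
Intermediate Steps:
Function('b')(G) = Rational(3, 4) (Function('b')(G) = Add(Mul(2, Rational(1, 2)), Mul(1, Rational(-1, 4))) = Add(1, Rational(-1, 4)) = Rational(3, 4))
Function('J')(H) = Mul(Rational(3, 4), Pow(H, -1))
Pow(Add(39, Function('J')(-11)), 2) = Pow(Add(39, Mul(Rational(3, 4), Pow(-11, -1))), 2) = Pow(Add(39, Mul(Rational(3, 4), Rational(-1, 11))), 2) = Pow(Add(39, Rational(-3, 44)), 2) = Pow(Rational(1713, 44), 2) = Rational(2934369, 1936)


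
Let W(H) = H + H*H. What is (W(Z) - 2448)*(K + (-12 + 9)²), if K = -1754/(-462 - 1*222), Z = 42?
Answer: -423185/57 ≈ -7424.3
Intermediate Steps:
W(H) = H + H²
K = 877/342 (K = -1754/(-462 - 222) = -1754/(-684) = -1754*(-1/684) = 877/342 ≈ 2.5643)
(W(Z) - 2448)*(K + (-12 + 9)²) = (42*(1 + 42) - 2448)*(877/342 + (-12 + 9)²) = (42*43 - 2448)*(877/342 + (-3)²) = (1806 - 2448)*(877/342 + 9) = -642*3955/342 = -423185/57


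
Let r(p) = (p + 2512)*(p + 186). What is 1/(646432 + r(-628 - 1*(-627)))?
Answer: 1/1110967 ≈ 9.0012e-7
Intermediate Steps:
r(p) = (186 + p)*(2512 + p) (r(p) = (2512 + p)*(186 + p) = (186 + p)*(2512 + p))
1/(646432 + r(-628 - 1*(-627))) = 1/(646432 + (467232 + (-628 - 1*(-627))² + 2698*(-628 - 1*(-627)))) = 1/(646432 + (467232 + (-628 + 627)² + 2698*(-628 + 627))) = 1/(646432 + (467232 + (-1)² + 2698*(-1))) = 1/(646432 + (467232 + 1 - 2698)) = 1/(646432 + 464535) = 1/1110967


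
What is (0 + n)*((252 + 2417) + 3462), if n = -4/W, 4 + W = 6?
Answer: -12262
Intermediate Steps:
W = 2 (W = -4 + 6 = 2)
n = -2 (n = -4/2 = -4*1/2 = -2)
(0 + n)*((252 + 2417) + 3462) = (0 - 2)*((252 + 2417) + 3462) = -2*(2669 + 3462) = -2*6131 = -12262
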